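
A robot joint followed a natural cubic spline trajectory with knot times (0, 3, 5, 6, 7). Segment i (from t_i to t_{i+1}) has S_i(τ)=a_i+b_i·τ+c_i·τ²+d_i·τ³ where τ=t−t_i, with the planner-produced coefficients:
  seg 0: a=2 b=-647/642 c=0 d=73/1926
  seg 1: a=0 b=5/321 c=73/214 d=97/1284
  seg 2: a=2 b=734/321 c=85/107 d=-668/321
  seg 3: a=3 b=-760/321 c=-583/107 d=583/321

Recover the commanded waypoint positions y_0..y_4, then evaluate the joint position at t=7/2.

y_0=2 y_1=0 y_2=2 y_3=3 y_4=-3
S(7/2) = 351/3424

y_0 = S_0(0) = a_0 = 2
y_1 = S_1(0) = a_1 = 0
y_2 = S_2(0) = a_2 = 2
y_3 = S_3(0) = a_3 = 3
y_4 = S_3(1) = -3
t_q=7/2 is in segment 1 (τ=1/2); S_1(τ)=351/3424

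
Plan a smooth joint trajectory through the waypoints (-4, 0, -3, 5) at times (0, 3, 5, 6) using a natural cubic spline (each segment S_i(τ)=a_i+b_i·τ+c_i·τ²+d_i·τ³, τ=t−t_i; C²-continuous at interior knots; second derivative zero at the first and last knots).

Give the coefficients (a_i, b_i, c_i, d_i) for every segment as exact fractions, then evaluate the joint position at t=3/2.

Δ: Δ0=4/3, Δ1=-3/2, Δ2=8
row 1: diag=10, rhs=-17; c'=1/5, d'=-17/10
row 2: denom=6−2·1/5=28/5; d'=(57−2·-17/10)/(28/5)=151/14
back: M2=151/14
back: M1=-17/10−1/5·151/14=-27/7
M: M0=0, M1=-27/7, M2=151/14, M3=0
seg 0: a=-4, c=M0/2=0, d=(M1−M0)/(6·3)=-3/14, b=Δ0−h0·(2M0+M1)/6=137/42
seg 1: a=0, c=M1/2=-27/14, d=(M2−M1)/(6·2)=205/168, b=Δ1−h1·(2M1+M2)/6=-53/21
seg 2: a=-3, c=M2/2=151/28, d=(M3−M2)/(6·1)=-151/84, b=Δ2−h2·(2M2+M3)/6=185/42
t_q=3/2 → seg 0, τ=3/2; S=-4+137/42·τ+0·τ²+-3/14·τ³=19/112

  seg 0: a=-4 b=137/42 c=0 d=-3/14
  seg 1: a=0 b=-53/21 c=-27/14 d=205/168
  seg 2: a=-3 b=185/42 c=151/28 d=-151/84
S(3/2) = 19/112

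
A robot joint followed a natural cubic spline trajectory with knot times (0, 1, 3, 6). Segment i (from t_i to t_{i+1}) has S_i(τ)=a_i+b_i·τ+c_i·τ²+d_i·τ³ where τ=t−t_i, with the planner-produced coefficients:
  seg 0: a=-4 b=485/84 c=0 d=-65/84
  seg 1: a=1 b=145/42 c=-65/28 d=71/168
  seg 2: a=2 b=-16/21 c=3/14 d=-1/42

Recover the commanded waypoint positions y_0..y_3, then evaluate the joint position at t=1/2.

y_0=-4 y_1=1 y_2=2 y_3=1
S(1/2) = -271/224

y_0 = S_0(0) = a_0 = -4
y_1 = S_1(0) = a_1 = 1
y_2 = S_2(0) = a_2 = 2
y_3 = S_2(3) = 1
t_q=1/2 is in segment 0 (τ=1/2); S_0(τ)=-271/224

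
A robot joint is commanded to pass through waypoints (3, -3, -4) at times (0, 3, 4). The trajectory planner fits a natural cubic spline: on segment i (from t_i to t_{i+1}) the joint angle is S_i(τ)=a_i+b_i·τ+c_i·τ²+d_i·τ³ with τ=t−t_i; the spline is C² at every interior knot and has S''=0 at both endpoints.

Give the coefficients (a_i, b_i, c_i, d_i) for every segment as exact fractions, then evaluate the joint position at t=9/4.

  seg 0: a=3 b=-19/8 c=0 d=1/24
  seg 1: a=-3 b=-5/4 c=3/8 d=-1/8
S(9/4) = -957/512

Δ: Δ0=-2, Δ1=-1
row 1: diag=8, rhs=6; c'=1/8, d'=3/4
back: M1=3/4
M: M0=0, M1=3/4, M2=0
seg 0: a=3, c=M0/2=0, d=(M1−M0)/(6·3)=1/24, b=Δ0−h0·(2M0+M1)/6=-19/8
seg 1: a=-3, c=M1/2=3/8, d=(M2−M1)/(6·1)=-1/8, b=Δ1−h1·(2M1+M2)/6=-5/4
t_q=9/4 → seg 0, τ=9/4; S=3+-19/8·τ+0·τ²+1/24·τ³=-957/512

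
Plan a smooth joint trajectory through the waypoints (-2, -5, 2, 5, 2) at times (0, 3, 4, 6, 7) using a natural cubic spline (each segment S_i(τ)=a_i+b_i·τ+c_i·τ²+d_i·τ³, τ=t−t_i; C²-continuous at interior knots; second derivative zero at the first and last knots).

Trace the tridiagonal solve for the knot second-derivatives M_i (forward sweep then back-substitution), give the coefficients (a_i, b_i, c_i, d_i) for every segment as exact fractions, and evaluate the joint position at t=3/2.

Δ: Δ0=-1, Δ1=7, Δ2=3/2, Δ3=-3
row 1: diag=8, rhs=48; c'=1/8, d'=6
row 2: denom=6−1·1/8=47/8; d'=(-33−1·6)/(47/8)=-312/47
row 3: denom=6−2·16/47=250/47; d'=(-27−2·-312/47)/(250/47)=-129/50
back: M3=-129/50
back: M2=-312/47−16/47·-129/50=-144/25
back: M1=6−1/8·-144/25=168/25
M: M0=0, M1=168/25, M2=-144/25, M3=-129/50, M4=0
seg 0: a=-2, c=M0/2=0, d=(M1−M0)/(6·3)=28/75, b=Δ0−h0·(2M0+M1)/6=-109/25
seg 1: a=-5, c=M1/2=84/25, d=(M2−M1)/(6·1)=-52/25, b=Δ1−h1·(2M1+M2)/6=143/25
seg 2: a=2, c=M2/2=-72/25, d=(M3−M2)/(6·2)=53/200, b=Δ2−h2·(2M2+M3)/6=31/5
seg 3: a=5, c=M3/2=-129/100, d=(M4−M3)/(6·1)=43/100, b=Δ3−h3·(2M3+M4)/6=-107/50
t_q=3/2 → seg 0, τ=3/2; S=-2+-109/25·τ+0·τ²+28/75·τ³=-182/25

  seg 0: a=-2 b=-109/25 c=0 d=28/75
  seg 1: a=-5 b=143/25 c=84/25 d=-52/25
  seg 2: a=2 b=31/5 c=-72/25 d=53/200
  seg 3: a=5 b=-107/50 c=-129/100 d=43/100
S(3/2) = -182/25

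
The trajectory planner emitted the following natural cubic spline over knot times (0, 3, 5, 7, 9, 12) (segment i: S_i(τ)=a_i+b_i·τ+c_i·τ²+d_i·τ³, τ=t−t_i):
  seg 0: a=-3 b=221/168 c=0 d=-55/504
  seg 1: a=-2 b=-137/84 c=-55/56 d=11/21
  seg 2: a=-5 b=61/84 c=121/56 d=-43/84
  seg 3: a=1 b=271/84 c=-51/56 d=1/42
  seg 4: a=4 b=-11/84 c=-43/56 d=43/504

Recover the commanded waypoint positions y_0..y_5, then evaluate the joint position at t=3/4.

y_0 = S_0(0) = a_0 = -3
y_1 = S_1(0) = a_1 = -2
y_2 = S_2(0) = a_2 = -5
y_3 = S_3(0) = a_3 = 1
y_4 = S_4(0) = a_4 = 4
y_5 = S_4(3) = -1
t_q=3/4 is in segment 0 (τ=3/4); S_0(τ)=-7381/3584

y_0=-3 y_1=-2 y_2=-5 y_3=1 y_4=4 y_5=-1
S(3/4) = -7381/3584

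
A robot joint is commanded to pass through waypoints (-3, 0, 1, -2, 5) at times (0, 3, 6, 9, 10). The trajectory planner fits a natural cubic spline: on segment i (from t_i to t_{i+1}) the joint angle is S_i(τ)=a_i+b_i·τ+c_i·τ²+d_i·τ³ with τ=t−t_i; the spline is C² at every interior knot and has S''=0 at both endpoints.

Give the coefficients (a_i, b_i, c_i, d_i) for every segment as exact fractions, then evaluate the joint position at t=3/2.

Δ: Δ0=1, Δ1=1/3, Δ2=-1, Δ3=7
row 1: diag=12, rhs=-4; c'=1/4, d'=-1/3
row 2: denom=12−3·1/4=45/4; d'=(-8−3·-1/3)/(45/4)=-28/45
row 3: denom=8−3·4/15=36/5; d'=(48−3·-28/45)/(36/5)=187/27
back: M3=187/27
back: M2=-28/45−4/15·187/27=-200/81
back: M1=-1/3−1/4·-200/81=23/81
M: M0=0, M1=23/81, M2=-200/81, M3=187/27, M4=0
seg 0: a=-3, c=M0/2=0, d=(M1−M0)/(6·3)=23/1458, b=Δ0−h0·(2M0+M1)/6=139/162
seg 1: a=0, c=M1/2=23/162, d=(M2−M1)/(6·3)=-223/1458, b=Δ1−h1·(2M1+M2)/6=104/81
seg 2: a=1, c=M2/2=-100/81, d=(M3−M2)/(6·3)=761/1458, b=Δ2−h2·(2M2+M3)/6=-323/162
seg 3: a=-2, c=M3/2=187/54, d=(M4−M3)/(6·1)=-187/162, b=Δ3−h3·(2M3+M4)/6=380/81
t_q=3/2 → seg 0, τ=3/2; S=-3+139/162·τ+0·τ²+23/1458·τ³=-239/144

  seg 0: a=-3 b=139/162 c=0 d=23/1458
  seg 1: a=0 b=104/81 c=23/162 d=-223/1458
  seg 2: a=1 b=-323/162 c=-100/81 d=761/1458
  seg 3: a=-2 b=380/81 c=187/54 d=-187/162
S(3/2) = -239/144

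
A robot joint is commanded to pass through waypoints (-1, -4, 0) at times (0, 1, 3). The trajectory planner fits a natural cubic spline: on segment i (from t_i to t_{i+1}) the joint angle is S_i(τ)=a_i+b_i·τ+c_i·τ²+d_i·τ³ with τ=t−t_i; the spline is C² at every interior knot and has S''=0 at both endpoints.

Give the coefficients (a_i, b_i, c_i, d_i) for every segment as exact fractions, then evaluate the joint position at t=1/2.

Δ: Δ0=-3, Δ1=2
row 1: diag=6, rhs=30; c'=1/3, d'=5
back: M1=5
M: M0=0, M1=5, M2=0
seg 0: a=-1, c=M0/2=0, d=(M1−M0)/(6·1)=5/6, b=Δ0−h0·(2M0+M1)/6=-23/6
seg 1: a=-4, c=M1/2=5/2, d=(M2−M1)/(6·2)=-5/12, b=Δ1−h1·(2M1+M2)/6=-4/3
t_q=1/2 → seg 0, τ=1/2; S=-1+-23/6·τ+0·τ²+5/6·τ³=-45/16

  seg 0: a=-1 b=-23/6 c=0 d=5/6
  seg 1: a=-4 b=-4/3 c=5/2 d=-5/12
S(1/2) = -45/16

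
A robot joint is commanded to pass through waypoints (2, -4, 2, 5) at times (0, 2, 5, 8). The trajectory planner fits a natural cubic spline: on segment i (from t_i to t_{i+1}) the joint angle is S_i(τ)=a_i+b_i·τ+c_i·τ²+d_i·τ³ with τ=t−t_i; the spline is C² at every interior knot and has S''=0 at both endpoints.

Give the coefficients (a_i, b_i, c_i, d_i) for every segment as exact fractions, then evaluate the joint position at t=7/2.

  seg 0: a=2 b=-153/37 c=0 d=21/74
  seg 1: a=-4 b=-27/37 c=63/37 d=-88/333
  seg 2: a=2 b=87/37 c=-25/37 d=25/333
S(7/2) = -319/148

Δ: Δ0=-3, Δ1=2, Δ2=1
row 1: diag=10, rhs=30; c'=3/10, d'=3
row 2: denom=12−3·3/10=111/10; d'=(-6−3·3)/(111/10)=-50/37
back: M2=-50/37
back: M1=3−3/10·-50/37=126/37
M: M0=0, M1=126/37, M2=-50/37, M3=0
seg 0: a=2, c=M0/2=0, d=(M1−M0)/(6·2)=21/74, b=Δ0−h0·(2M0+M1)/6=-153/37
seg 1: a=-4, c=M1/2=63/37, d=(M2−M1)/(6·3)=-88/333, b=Δ1−h1·(2M1+M2)/6=-27/37
seg 2: a=2, c=M2/2=-25/37, d=(M3−M2)/(6·3)=25/333, b=Δ2−h2·(2M2+M3)/6=87/37
t_q=7/2 → seg 1, τ=3/2; S=-4+-27/37·τ+63/37·τ²+-88/333·τ³=-319/148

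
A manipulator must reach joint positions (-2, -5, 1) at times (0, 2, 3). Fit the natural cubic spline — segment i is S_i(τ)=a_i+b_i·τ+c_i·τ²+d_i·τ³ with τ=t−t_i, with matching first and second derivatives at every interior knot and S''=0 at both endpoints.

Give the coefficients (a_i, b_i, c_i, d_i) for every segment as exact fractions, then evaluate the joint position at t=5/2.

  seg 0: a=-2 b=-4 c=0 d=5/8
  seg 1: a=-5 b=7/2 c=15/4 d=-5/4
S(5/2) = -79/32

Δ: Δ0=-3/2, Δ1=6
row 1: diag=6, rhs=45; c'=1/6, d'=15/2
back: M1=15/2
M: M0=0, M1=15/2, M2=0
seg 0: a=-2, c=M0/2=0, d=(M1−M0)/(6·2)=5/8, b=Δ0−h0·(2M0+M1)/6=-4
seg 1: a=-5, c=M1/2=15/4, d=(M2−M1)/(6·1)=-5/4, b=Δ1−h1·(2M1+M2)/6=7/2
t_q=5/2 → seg 1, τ=1/2; S=-5+7/2·τ+15/4·τ²+-5/4·τ³=-79/32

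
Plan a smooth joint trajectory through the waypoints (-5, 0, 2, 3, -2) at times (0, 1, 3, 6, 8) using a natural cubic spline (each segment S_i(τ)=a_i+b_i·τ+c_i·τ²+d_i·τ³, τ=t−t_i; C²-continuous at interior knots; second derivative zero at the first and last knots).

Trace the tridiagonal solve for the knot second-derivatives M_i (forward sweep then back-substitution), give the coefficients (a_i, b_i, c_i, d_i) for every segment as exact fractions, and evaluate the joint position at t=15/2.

  seg 0: a=-5 b=8693/1518 c=0 d=-1103/1518
  seg 1: a=0 b=2692/759 c=-1103/506 d=344/759
  seg 2: a=2 b=202/759 c=273/506 d=-785/4554
  seg 3: a=3 b=-1747/1518 c=-256/253 d=128/759
S(15/2) = -439/1012

Δ: Δ0=5, Δ1=1, Δ2=1/3, Δ3=-5/2
row 1: diag=6, rhs=-24; c'=1/3, d'=-4
row 2: denom=10−2·1/3=28/3; d'=(-4−2·-4)/(28/3)=3/7
row 3: denom=10−3·9/28=253/28; d'=(-17−3·3/7)/(253/28)=-512/253
back: M3=-512/253
back: M2=3/7−9/28·-512/253=273/253
back: M1=-4−1/3·273/253=-1103/253
M: M0=0, M1=-1103/253, M2=273/253, M3=-512/253, M4=0
seg 0: a=-5, c=M0/2=0, d=(M1−M0)/(6·1)=-1103/1518, b=Δ0−h0·(2M0+M1)/6=8693/1518
seg 1: a=0, c=M1/2=-1103/506, d=(M2−M1)/(6·2)=344/759, b=Δ1−h1·(2M1+M2)/6=2692/759
seg 2: a=2, c=M2/2=273/506, d=(M3−M2)/(6·3)=-785/4554, b=Δ2−h2·(2M2+M3)/6=202/759
seg 3: a=3, c=M3/2=-256/253, d=(M4−M3)/(6·2)=128/759, b=Δ3−h3·(2M3+M4)/6=-1747/1518
t_q=15/2 → seg 3, τ=3/2; S=3+-1747/1518·τ+-256/253·τ²+128/759·τ³=-439/1012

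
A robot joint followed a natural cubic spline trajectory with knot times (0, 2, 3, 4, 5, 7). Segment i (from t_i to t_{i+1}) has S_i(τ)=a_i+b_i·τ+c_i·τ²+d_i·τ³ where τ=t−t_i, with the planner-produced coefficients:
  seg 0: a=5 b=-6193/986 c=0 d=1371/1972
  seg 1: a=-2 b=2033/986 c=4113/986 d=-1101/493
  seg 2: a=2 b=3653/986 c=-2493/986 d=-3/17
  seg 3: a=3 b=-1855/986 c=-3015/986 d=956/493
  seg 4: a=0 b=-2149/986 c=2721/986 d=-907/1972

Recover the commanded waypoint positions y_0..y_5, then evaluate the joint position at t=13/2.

y_0 = S_0(0) = a_0 = 5
y_1 = S_1(0) = a_1 = -2
y_2 = S_2(0) = a_2 = 2
y_3 = S_3(0) = a_3 = 3
y_4 = S_4(0) = a_4 = 0
y_5 = S_4(2) = 3
t_q=13/2 is in segment 4 (τ=3/2); S_4(τ)=21891/15776

y_0=5 y_1=-2 y_2=2 y_3=3 y_4=0 y_5=3
S(13/2) = 21891/15776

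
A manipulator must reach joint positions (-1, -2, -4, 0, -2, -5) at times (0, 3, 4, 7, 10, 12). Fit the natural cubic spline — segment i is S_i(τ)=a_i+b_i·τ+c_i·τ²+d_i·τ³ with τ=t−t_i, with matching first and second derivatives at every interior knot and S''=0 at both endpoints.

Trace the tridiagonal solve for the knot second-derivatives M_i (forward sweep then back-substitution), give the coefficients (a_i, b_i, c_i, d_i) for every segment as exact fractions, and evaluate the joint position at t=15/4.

Δ: Δ0=-1/3, Δ1=-2, Δ2=4/3, Δ3=-2/3, Δ4=-3/2
row 1: diag=8, rhs=-10; c'=1/8, d'=-5/4
row 2: denom=8−1·1/8=63/8; d'=(20−1·-5/4)/(63/8)=170/63
row 3: denom=12−3·8/21=76/7; d'=(-12−3·170/63)/(76/7)=-211/114
row 4: denom=10−3·21/76=697/76; d'=(-5−3·-211/114)/(697/76)=42/697
back: M4=42/697
back: M3=-211/114−21/76·42/697=-3905/2091
back: M2=170/63−8/21·-3905/2091=7130/2091
back: M1=-5/4−1/8·7130/2091=-3505/2091
M: M0=0, M1=-3505/2091, M2=7130/2091, M3=-3905/2091, M4=42/697, M5=0
seg 0: a=-1, c=M0/2=0, d=(M1−M0)/(6·3)=-3505/37638, b=Δ0−h0·(2M0+M1)/6=2111/4182
seg 1: a=-2, c=M1/2=-3505/4182, d=(M2−M1)/(6·1)=3545/4182, b=Δ1−h1·(2M1+M2)/6=-4202/2091
seg 2: a=-4, c=M2/2=3565/2091, d=(M3−M2)/(6·3)=-11035/37638, b=Δ2−h2·(2M2+M3)/6=-1593/1394
seg 3: a=0, c=M3/2=-3905/4182, d=(M4−M3)/(6·3)=4031/37638, b=Δ3−h3·(2M3+M4)/6=48/41
seg 4: a=-2, c=M4/2=21/697, d=(M5−M4)/(6·2)=-7/1394, b=Δ4−h4·(2M4+M5)/6=-2147/1394
t_q=15/4 → seg 1, τ=3/4; S=-2+-4202/2091·τ+-3505/4182·τ²+3545/4182·τ³=-19003/5248

  seg 0: a=-1 b=2111/4182 c=0 d=-3505/37638
  seg 1: a=-2 b=-4202/2091 c=-3505/4182 d=3545/4182
  seg 2: a=-4 b=-1593/1394 c=3565/2091 d=-11035/37638
  seg 3: a=0 b=48/41 c=-3905/4182 d=4031/37638
  seg 4: a=-2 b=-2147/1394 c=21/697 d=-7/1394
S(15/4) = -19003/5248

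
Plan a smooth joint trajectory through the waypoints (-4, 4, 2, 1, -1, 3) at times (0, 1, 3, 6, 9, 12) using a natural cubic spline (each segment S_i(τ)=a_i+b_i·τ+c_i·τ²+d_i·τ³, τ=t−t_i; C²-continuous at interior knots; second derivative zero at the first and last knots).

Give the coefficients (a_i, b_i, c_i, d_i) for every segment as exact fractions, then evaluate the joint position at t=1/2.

  seg 0: a=-4 b=11119/1152 c=0 d=-1903/1152
  seg 1: a=4 b=2705/576 c=-1903/384 d=607/576
  seg 2: a=2 b=-1429/576 c=175/128 d=-2251/10368
  seg 3: a=1 b=-161/1152 c=-169/288 d=1421/10368
  seg 4: a=-1 b=23/576 c=745/1152 d=-745/10368
S(1/2) = 1903/3072

Δ: Δ0=8, Δ1=-1, Δ2=-1/3, Δ3=-2/3, Δ4=4/3
row 1: diag=6, rhs=-54; c'=1/3, d'=-9
row 2: denom=10−2·1/3=28/3; d'=(4−2·-9)/(28/3)=33/14
row 3: denom=12−3·9/28=309/28; d'=(-2−3·33/14)/(309/28)=-254/309
row 4: denom=12−3·28/103=1152/103; d'=(12−3·-254/309)/(1152/103)=745/576
back: M4=745/576
back: M3=-254/309−28/103·745/576=-169/144
back: M2=33/14−9/28·-169/144=175/64
back: M1=-9−1/3·175/64=-1903/192
M: M0=0, M1=-1903/192, M2=175/64, M3=-169/144, M4=745/576, M5=0
seg 0: a=-4, c=M0/2=0, d=(M1−M0)/(6·1)=-1903/1152, b=Δ0−h0·(2M0+M1)/6=11119/1152
seg 1: a=4, c=M1/2=-1903/384, d=(M2−M1)/(6·2)=607/576, b=Δ1−h1·(2M1+M2)/6=2705/576
seg 2: a=2, c=M2/2=175/128, d=(M3−M2)/(6·3)=-2251/10368, b=Δ2−h2·(2M2+M3)/6=-1429/576
seg 3: a=1, c=M3/2=-169/288, d=(M4−M3)/(6·3)=1421/10368, b=Δ3−h3·(2M3+M4)/6=-161/1152
seg 4: a=-1, c=M4/2=745/1152, d=(M5−M4)/(6·3)=-745/10368, b=Δ4−h4·(2M4+M5)/6=23/576
t_q=1/2 → seg 0, τ=1/2; S=-4+11119/1152·τ+0·τ²+-1903/1152·τ³=1903/3072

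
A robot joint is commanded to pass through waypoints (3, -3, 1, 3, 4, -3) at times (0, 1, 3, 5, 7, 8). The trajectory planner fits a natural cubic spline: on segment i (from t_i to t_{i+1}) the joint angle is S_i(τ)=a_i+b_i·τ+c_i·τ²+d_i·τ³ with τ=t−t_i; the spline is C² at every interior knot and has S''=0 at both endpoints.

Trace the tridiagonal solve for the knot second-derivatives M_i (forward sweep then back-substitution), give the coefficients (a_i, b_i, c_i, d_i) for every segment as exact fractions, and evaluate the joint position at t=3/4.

Δ: Δ0=-6, Δ1=2, Δ2=1, Δ3=1/2, Δ4=-7
row 1: diag=6, rhs=48; c'=1/3, d'=8
row 2: denom=8−2·1/3=22/3; d'=(-6−2·8)/(22/3)=-3
row 3: denom=8−2·3/11=82/11; d'=(-3−2·-3)/(82/11)=33/82
row 4: denom=6−2·11/41=224/41; d'=(-45−2·33/82)/(224/41)=-939/112
back: M4=-939/112
back: M3=33/82−11/41·-939/112=297/112
back: M2=-3−3/11·297/112=-417/112
back: M1=8−1/3·-417/112=1035/112
M: M0=0, M1=1035/112, M2=-417/112, M3=297/112, M4=-939/112, M5=0
seg 0: a=3, c=M0/2=0, d=(M1−M0)/(6·1)=345/224, b=Δ0−h0·(2M0+M1)/6=-1689/224
seg 1: a=-3, c=M1/2=1035/224, d=(M2−M1)/(6·2)=-121/112, b=Δ1−h1·(2M1+M2)/6=-327/112
seg 2: a=1, c=M2/2=-417/224, d=(M3−M2)/(6·2)=17/32, b=Δ2−h2·(2M2+M3)/6=291/112
seg 3: a=3, c=M3/2=297/224, d=(M4−M3)/(6·2)=-103/112, b=Δ3−h3·(2M3+M4)/6=171/112
seg 4: a=4, c=M4/2=-939/224, d=(M5−M4)/(6·1)=313/224, b=Δ4−h4·(2M4+M5)/6=-471/112
t_q=3/4 → seg 0, τ=3/4; S=3+-1689/224·τ+0·τ²+345/224·τ³=-4107/2048

  seg 0: a=3 b=-1689/224 c=0 d=345/224
  seg 1: a=-3 b=-327/112 c=1035/224 d=-121/112
  seg 2: a=1 b=291/112 c=-417/224 d=17/32
  seg 3: a=3 b=171/112 c=297/224 d=-103/112
  seg 4: a=4 b=-471/112 c=-939/224 d=313/224
S(3/4) = -4107/2048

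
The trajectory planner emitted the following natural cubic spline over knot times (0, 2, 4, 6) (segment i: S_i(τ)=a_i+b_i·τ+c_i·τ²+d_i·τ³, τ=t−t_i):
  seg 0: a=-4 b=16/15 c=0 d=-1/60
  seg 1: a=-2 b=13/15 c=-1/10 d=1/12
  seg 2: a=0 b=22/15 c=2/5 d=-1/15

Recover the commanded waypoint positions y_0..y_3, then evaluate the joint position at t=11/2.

y_0 = S_0(0) = a_0 = -4
y_1 = S_1(0) = a_1 = -2
y_2 = S_2(0) = a_2 = 0
y_3 = S_2(2) = 4
t_q=11/2 is in segment 2 (τ=3/2); S_2(τ)=23/8

y_0=-4 y_1=-2 y_2=0 y_3=4
S(11/2) = 23/8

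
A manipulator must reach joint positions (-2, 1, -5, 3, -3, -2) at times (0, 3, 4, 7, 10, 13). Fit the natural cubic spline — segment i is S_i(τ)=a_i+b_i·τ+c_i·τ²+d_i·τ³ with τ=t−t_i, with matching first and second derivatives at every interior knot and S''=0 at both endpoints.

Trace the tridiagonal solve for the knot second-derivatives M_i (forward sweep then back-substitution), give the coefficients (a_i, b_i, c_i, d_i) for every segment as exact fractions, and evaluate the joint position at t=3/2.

  seg 0: a=-2 b=1190/283 c=0 d=-907/2547
  seg 1: a=1 b=-1531/283 c=-907/283 d=740/283
  seg 2: a=-5 b=-1125/283 c=1313/283 d=-6178/7641
  seg 3: a=3 b=575/283 c=-2239/849 d=122/283
  seg 4: a=-3 b=-609/283 c=1055/849 d=-1055/7641
S(3/2) = 7031/2264

Δ: Δ0=1, Δ1=-6, Δ2=8/3, Δ3=-2, Δ4=1/3
row 1: diag=8, rhs=-42; c'=1/8, d'=-21/4
row 2: denom=8−1·1/8=63/8; d'=(52−1·-21/4)/(63/8)=458/63
row 3: denom=12−3·8/21=76/7; d'=(-28−3·458/63)/(76/7)=-523/114
row 4: denom=12−3·21/76=849/76; d'=(14−3·-523/114)/(849/76)=2110/849
back: M4=2110/849
back: M3=-523/114−21/76·2110/849=-4478/849
back: M2=458/63−8/21·-4478/849=2626/283
back: M1=-21/4−1/8·2626/283=-1814/283
M: M0=0, M1=-1814/283, M2=2626/283, M3=-4478/849, M4=2110/849, M5=0
seg 0: a=-2, c=M0/2=0, d=(M1−M0)/(6·3)=-907/2547, b=Δ0−h0·(2M0+M1)/6=1190/283
seg 1: a=1, c=M1/2=-907/283, d=(M2−M1)/(6·1)=740/283, b=Δ1−h1·(2M1+M2)/6=-1531/283
seg 2: a=-5, c=M2/2=1313/283, d=(M3−M2)/(6·3)=-6178/7641, b=Δ2−h2·(2M2+M3)/6=-1125/283
seg 3: a=3, c=M3/2=-2239/849, d=(M4−M3)/(6·3)=122/283, b=Δ3−h3·(2M3+M4)/6=575/283
seg 4: a=-3, c=M4/2=1055/849, d=(M5−M4)/(6·3)=-1055/7641, b=Δ4−h4·(2M4+M5)/6=-609/283
t_q=3/2 → seg 0, τ=3/2; S=-2+1190/283·τ+0·τ²+-907/2547·τ³=7031/2264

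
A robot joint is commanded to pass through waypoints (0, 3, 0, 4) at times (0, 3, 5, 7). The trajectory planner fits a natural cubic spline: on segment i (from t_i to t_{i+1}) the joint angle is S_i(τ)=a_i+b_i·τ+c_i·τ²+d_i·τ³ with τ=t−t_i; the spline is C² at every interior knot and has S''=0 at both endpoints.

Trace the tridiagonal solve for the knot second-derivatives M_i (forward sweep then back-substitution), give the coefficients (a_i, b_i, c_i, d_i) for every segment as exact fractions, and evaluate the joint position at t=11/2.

  seg 0: a=0 b=157/76 c=0 d=-9/76
  seg 1: a=3 b=-43/38 c=-81/76 d=67/152
  seg 2: a=0 b=-2/19 c=30/19 d=-5/19
S(11/2) = 47/152

Δ: Δ0=1, Δ1=-3/2, Δ2=2
row 1: diag=10, rhs=-15; c'=1/5, d'=-3/2
row 2: denom=8−2·1/5=38/5; d'=(21−2·-3/2)/(38/5)=60/19
back: M2=60/19
back: M1=-3/2−1/5·60/19=-81/38
M: M0=0, M1=-81/38, M2=60/19, M3=0
seg 0: a=0, c=M0/2=0, d=(M1−M0)/(6·3)=-9/76, b=Δ0−h0·(2M0+M1)/6=157/76
seg 1: a=3, c=M1/2=-81/76, d=(M2−M1)/(6·2)=67/152, b=Δ1−h1·(2M1+M2)/6=-43/38
seg 2: a=0, c=M2/2=30/19, d=(M3−M2)/(6·2)=-5/19, b=Δ2−h2·(2M2+M3)/6=-2/19
t_q=11/2 → seg 2, τ=1/2; S=0+-2/19·τ+30/19·τ²+-5/19·τ³=47/152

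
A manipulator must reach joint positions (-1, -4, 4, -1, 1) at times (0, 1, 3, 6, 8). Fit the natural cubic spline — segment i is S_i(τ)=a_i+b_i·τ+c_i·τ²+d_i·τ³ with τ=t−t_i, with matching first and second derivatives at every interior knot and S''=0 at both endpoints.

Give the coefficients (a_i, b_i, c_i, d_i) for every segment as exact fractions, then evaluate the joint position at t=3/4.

Δ: Δ0=-3, Δ1=4, Δ2=-5/3, Δ3=1
row 1: diag=6, rhs=42; c'=1/3, d'=7
row 2: denom=10−2·1/3=28/3; d'=(-34−2·7)/(28/3)=-36/7
row 3: denom=10−3·9/28=253/28; d'=(16−3·-36/7)/(253/28)=80/23
back: M3=80/23
back: M2=-36/7−9/28·80/23=-144/23
back: M1=7−1/3·-144/23=209/23
M: M0=0, M1=209/23, M2=-144/23, M3=80/23, M4=0
seg 0: a=-1, c=M0/2=0, d=(M1−M0)/(6·1)=209/138, b=Δ0−h0·(2M0+M1)/6=-623/138
seg 1: a=-4, c=M1/2=209/46, d=(M2−M1)/(6·2)=-353/276, b=Δ1−h1·(2M1+M2)/6=2/69
seg 2: a=4, c=M2/2=-72/23, d=(M3−M2)/(6·3)=112/207, b=Δ2−h2·(2M2+M3)/6=197/69
seg 3: a=-1, c=M3/2=40/23, d=(M4−M3)/(6·2)=-20/69, b=Δ3−h3·(2M3+M4)/6=-91/69
t_q=3/4 → seg 0, τ=3/4; S=-1+-623/138·τ+0·τ²+209/138·τ³=-11031/2944

  seg 0: a=-1 b=-623/138 c=0 d=209/138
  seg 1: a=-4 b=2/69 c=209/46 d=-353/276
  seg 2: a=4 b=197/69 c=-72/23 d=112/207
  seg 3: a=-1 b=-91/69 c=40/23 d=-20/69
S(3/4) = -11031/2944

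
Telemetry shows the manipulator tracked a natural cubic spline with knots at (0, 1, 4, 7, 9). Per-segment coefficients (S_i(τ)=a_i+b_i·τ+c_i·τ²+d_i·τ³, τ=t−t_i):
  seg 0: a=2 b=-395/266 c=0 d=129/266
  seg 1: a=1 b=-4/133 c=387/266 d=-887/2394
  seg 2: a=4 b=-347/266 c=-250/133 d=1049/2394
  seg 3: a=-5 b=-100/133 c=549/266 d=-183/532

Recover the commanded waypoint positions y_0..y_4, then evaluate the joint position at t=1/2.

y_0 = S_0(0) = a_0 = 2
y_1 = S_1(0) = a_1 = 1
y_2 = S_2(0) = a_2 = 4
y_3 = S_3(0) = a_3 = -5
y_4 = S_3(2) = -1
t_q=1/2 is in segment 0 (τ=1/2); S_0(τ)=2805/2128

y_0=2 y_1=1 y_2=4 y_3=-5 y_4=-1
S(1/2) = 2805/2128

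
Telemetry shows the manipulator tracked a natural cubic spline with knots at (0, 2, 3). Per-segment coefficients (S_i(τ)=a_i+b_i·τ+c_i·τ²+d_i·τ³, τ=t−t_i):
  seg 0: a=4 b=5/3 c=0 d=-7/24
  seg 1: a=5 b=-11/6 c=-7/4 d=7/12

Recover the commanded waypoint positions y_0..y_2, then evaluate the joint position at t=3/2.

y_0=4 y_1=5 y_2=2
S(3/2) = 353/64

y_0 = S_0(0) = a_0 = 4
y_1 = S_1(0) = a_1 = 5
y_2 = S_1(1) = 2
t_q=3/2 is in segment 0 (τ=3/2); S_0(τ)=353/64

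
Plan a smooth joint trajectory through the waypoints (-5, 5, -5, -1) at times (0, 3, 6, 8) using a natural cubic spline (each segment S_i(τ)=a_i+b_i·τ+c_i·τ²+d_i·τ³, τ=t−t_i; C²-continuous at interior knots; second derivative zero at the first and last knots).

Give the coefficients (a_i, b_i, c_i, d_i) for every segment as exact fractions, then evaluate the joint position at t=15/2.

Δ: Δ0=10/3, Δ1=-10/3, Δ2=2
row 1: diag=12, rhs=-40; c'=1/4, d'=-10/3
row 2: denom=10−3·1/4=37/4; d'=(32−3·-10/3)/(37/4)=168/37
back: M2=168/37
back: M1=-10/3−1/4·168/37=-496/111
M: M0=0, M1=-496/111, M2=168/37, M3=0
seg 0: a=-5, c=M0/2=0, d=(M1−M0)/(6·3)=-248/999, b=Δ0−h0·(2M0+M1)/6=206/37
seg 1: a=5, c=M1/2=-248/111, d=(M2−M1)/(6·3)=500/999, b=Δ1−h1·(2M1+M2)/6=-42/37
seg 2: a=-5, c=M2/2=84/37, d=(M3−M2)/(6·2)=-14/37, b=Δ2−h2·(2M2+M3)/6=-38/37
t_q=15/2 → seg 2, τ=3/2; S=-5+-38/37·τ+84/37·τ²+-14/37·τ³=-401/148

  seg 0: a=-5 b=206/37 c=0 d=-248/999
  seg 1: a=5 b=-42/37 c=-248/111 d=500/999
  seg 2: a=-5 b=-38/37 c=84/37 d=-14/37
S(15/2) = -401/148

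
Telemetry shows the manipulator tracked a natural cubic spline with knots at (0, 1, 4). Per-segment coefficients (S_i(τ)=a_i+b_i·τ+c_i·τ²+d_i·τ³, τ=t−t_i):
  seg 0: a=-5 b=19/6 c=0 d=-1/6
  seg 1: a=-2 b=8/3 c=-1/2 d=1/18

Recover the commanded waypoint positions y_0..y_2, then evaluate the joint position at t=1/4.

y_0=-5 y_1=-2 y_2=3
S(1/4) = -539/128

y_0 = S_0(0) = a_0 = -5
y_1 = S_1(0) = a_1 = -2
y_2 = S_1(3) = 3
t_q=1/4 is in segment 0 (τ=1/4); S_0(τ)=-539/128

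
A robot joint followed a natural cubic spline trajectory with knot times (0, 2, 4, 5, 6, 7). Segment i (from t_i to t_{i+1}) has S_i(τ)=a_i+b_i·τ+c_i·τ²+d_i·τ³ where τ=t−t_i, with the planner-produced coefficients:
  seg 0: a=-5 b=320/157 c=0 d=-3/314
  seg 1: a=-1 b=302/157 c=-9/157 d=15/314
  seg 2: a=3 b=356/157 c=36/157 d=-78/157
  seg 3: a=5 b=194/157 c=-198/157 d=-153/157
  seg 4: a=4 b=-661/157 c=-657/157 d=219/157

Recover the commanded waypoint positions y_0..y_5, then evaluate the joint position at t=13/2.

y_0=-5 y_1=-1 y_2=3 y_3=5 y_4=4 y_5=-3
S(13/2) = 1285/1256

y_0 = S_0(0) = a_0 = -5
y_1 = S_1(0) = a_1 = -1
y_2 = S_2(0) = a_2 = 3
y_3 = S_3(0) = a_3 = 5
y_4 = S_4(0) = a_4 = 4
y_5 = S_4(1) = -3
t_q=13/2 is in segment 4 (τ=1/2); S_4(τ)=1285/1256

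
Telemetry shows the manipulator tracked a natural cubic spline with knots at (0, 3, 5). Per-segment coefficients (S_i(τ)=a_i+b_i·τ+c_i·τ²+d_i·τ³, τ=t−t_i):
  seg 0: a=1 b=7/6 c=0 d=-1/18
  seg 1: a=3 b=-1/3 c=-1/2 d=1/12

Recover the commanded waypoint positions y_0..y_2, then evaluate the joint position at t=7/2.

y_0 = S_0(0) = a_0 = 1
y_1 = S_1(0) = a_1 = 3
y_2 = S_1(2) = 1
t_q=7/2 is in segment 1 (τ=1/2); S_1(τ)=87/32

y_0=1 y_1=3 y_2=1
S(7/2) = 87/32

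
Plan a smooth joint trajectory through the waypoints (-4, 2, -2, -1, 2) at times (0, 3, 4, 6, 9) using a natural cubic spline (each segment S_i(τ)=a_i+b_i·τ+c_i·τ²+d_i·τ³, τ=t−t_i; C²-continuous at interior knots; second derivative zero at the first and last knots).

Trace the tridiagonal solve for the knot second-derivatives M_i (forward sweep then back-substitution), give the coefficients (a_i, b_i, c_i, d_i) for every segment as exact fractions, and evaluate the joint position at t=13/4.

  seg 0: a=-4 b=336/73 c=0 d=-190/657
  seg 1: a=2 b=-234/73 c=-190/73 d=132/73
  seg 2: a=-2 b=-218/73 c=206/73 d=-315/584
  seg 3: a=-1 b=267/146 c=-121/292 d=121/2628
S(13/4) = 1243/1168

Δ: Δ0=2, Δ1=-4, Δ2=1/2, Δ3=1
row 1: diag=8, rhs=-36; c'=1/8, d'=-9/2
row 2: denom=6−1·1/8=47/8; d'=(27−1·-9/2)/(47/8)=252/47
row 3: denom=10−2·16/47=438/47; d'=(3−2·252/47)/(438/47)=-121/146
back: M3=-121/146
back: M2=252/47−16/47·-121/146=412/73
back: M1=-9/2−1/8·412/73=-380/73
M: M0=0, M1=-380/73, M2=412/73, M3=-121/146, M4=0
seg 0: a=-4, c=M0/2=0, d=(M1−M0)/(6·3)=-190/657, b=Δ0−h0·(2M0+M1)/6=336/73
seg 1: a=2, c=M1/2=-190/73, d=(M2−M1)/(6·1)=132/73, b=Δ1−h1·(2M1+M2)/6=-234/73
seg 2: a=-2, c=M2/2=206/73, d=(M3−M2)/(6·2)=-315/584, b=Δ2−h2·(2M2+M3)/6=-218/73
seg 3: a=-1, c=M3/2=-121/292, d=(M4−M3)/(6·3)=121/2628, b=Δ3−h3·(2M3+M4)/6=267/146
t_q=13/4 → seg 1, τ=1/4; S=2+-234/73·τ+-190/73·τ²+132/73·τ³=1243/1168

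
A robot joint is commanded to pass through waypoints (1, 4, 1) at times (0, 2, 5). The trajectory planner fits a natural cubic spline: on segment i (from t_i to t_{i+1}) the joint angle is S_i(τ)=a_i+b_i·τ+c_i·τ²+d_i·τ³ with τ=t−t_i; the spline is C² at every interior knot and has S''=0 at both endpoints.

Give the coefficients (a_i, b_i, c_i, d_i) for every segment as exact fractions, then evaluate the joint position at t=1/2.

Δ: Δ0=3/2, Δ1=-1
row 1: diag=10, rhs=-15; c'=3/10, d'=-3/2
back: M1=-3/2
M: M0=0, M1=-3/2, M2=0
seg 0: a=1, c=M0/2=0, d=(M1−M0)/(6·2)=-1/8, b=Δ0−h0·(2M0+M1)/6=2
seg 1: a=4, c=M1/2=-3/4, d=(M2−M1)/(6·3)=1/12, b=Δ1−h1·(2M1+M2)/6=1/2
t_q=1/2 → seg 0, τ=1/2; S=1+2·τ+0·τ²+-1/8·τ³=127/64

  seg 0: a=1 b=2 c=0 d=-1/8
  seg 1: a=4 b=1/2 c=-3/4 d=1/12
S(1/2) = 127/64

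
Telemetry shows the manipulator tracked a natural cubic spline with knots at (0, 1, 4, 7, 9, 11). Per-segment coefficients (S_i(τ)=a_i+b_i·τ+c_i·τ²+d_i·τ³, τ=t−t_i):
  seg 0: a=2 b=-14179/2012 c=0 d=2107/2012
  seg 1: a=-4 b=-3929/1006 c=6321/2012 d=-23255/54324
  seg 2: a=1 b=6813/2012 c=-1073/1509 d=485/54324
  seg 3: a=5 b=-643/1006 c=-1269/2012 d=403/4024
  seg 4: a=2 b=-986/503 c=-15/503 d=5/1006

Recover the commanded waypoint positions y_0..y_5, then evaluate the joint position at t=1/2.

y_0=2 y_1=-4 y_2=1 y_3=5 y_4=2 y_5=-2
S(1/2) = -22417/16096

y_0 = S_0(0) = a_0 = 2
y_1 = S_1(0) = a_1 = -4
y_2 = S_2(0) = a_2 = 1
y_3 = S_3(0) = a_3 = 5
y_4 = S_4(0) = a_4 = 2
y_5 = S_4(2) = -2
t_q=1/2 is in segment 0 (τ=1/2); S_0(τ)=-22417/16096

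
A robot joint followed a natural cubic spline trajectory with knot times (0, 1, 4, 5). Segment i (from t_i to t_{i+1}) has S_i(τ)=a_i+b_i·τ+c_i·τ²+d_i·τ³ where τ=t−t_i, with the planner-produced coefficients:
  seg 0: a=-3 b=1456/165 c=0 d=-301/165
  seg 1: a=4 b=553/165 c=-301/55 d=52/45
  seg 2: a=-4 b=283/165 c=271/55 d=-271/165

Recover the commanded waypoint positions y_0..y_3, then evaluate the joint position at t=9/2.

y_0=-3 y_1=4 y_2=-4 y_3=1
S(9/2) = -931/440

y_0 = S_0(0) = a_0 = -3
y_1 = S_1(0) = a_1 = 4
y_2 = S_2(0) = a_2 = -4
y_3 = S_2(1) = 1
t_q=9/2 is in segment 2 (τ=1/2); S_2(τ)=-931/440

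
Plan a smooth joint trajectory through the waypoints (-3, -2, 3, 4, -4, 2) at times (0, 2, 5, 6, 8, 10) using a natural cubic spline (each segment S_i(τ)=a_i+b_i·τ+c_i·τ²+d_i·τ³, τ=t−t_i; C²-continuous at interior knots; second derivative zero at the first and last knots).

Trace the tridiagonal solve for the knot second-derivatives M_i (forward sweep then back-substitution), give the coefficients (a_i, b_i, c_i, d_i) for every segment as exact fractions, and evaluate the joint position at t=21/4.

  seg 0: a=-3 b=1301/4566 c=0 d=491/9132
  seg 1: a=-2 b=4247/4566 c=491/1522 d=-176/6849
  seg 2: a=3 b=9917/4566 c=139/1522 d=-2884/2283
  seg 3: a=4 b=-6553/4566 c=-5629/1522 d=22063/18264
  seg 4: a=-4 b=-3956/2283 c=10805/3044 d=-10805/18264
S(21/4) = 85937/24352

Δ: Δ0=1/2, Δ1=5/3, Δ2=1, Δ3=-4, Δ4=3
row 1: diag=10, rhs=7; c'=3/10, d'=7/10
row 2: denom=8−3·3/10=71/10; d'=(-4−3·7/10)/(71/10)=-61/71
row 3: denom=6−1·10/71=416/71; d'=(-30−1·-61/71)/(416/71)=-2069/416
row 4: denom=8−2·71/208=761/104; d'=(42−2·-2069/416)/(761/104)=10805/1522
back: M4=10805/1522
back: M3=-2069/416−71/208·10805/1522=-5629/761
back: M2=-61/71−10/71·-5629/761=139/761
back: M1=7/10−3/10·139/761=491/761
M: M0=0, M1=491/761, M2=139/761, M3=-5629/761, M4=10805/1522, M5=0
seg 0: a=-3, c=M0/2=0, d=(M1−M0)/(6·2)=491/9132, b=Δ0−h0·(2M0+M1)/6=1301/4566
seg 1: a=-2, c=M1/2=491/1522, d=(M2−M1)/(6·3)=-176/6849, b=Δ1−h1·(2M1+M2)/6=4247/4566
seg 2: a=3, c=M2/2=139/1522, d=(M3−M2)/(6·1)=-2884/2283, b=Δ2−h2·(2M2+M3)/6=9917/4566
seg 3: a=4, c=M3/2=-5629/1522, d=(M4−M3)/(6·2)=22063/18264, b=Δ3−h3·(2M3+M4)/6=-6553/4566
seg 4: a=-4, c=M4/2=10805/3044, d=(M5−M4)/(6·2)=-10805/18264, b=Δ4−h4·(2M4+M5)/6=-3956/2283
t_q=21/4 → seg 2, τ=1/4; S=3+9917/4566·τ+139/1522·τ²+-2884/2283·τ³=85937/24352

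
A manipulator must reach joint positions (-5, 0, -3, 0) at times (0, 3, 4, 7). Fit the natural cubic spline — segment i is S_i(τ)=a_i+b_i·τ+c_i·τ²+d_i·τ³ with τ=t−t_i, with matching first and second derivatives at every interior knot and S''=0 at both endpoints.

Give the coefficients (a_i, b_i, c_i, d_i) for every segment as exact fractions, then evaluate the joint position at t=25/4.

Δ: Δ0=5/3, Δ1=-3, Δ2=1
row 1: diag=8, rhs=-28; c'=1/8, d'=-7/2
row 2: denom=8−1·1/8=63/8; d'=(24−1·-7/2)/(63/8)=220/63
back: M2=220/63
back: M1=-7/2−1/8·220/63=-248/63
M: M0=0, M1=-248/63, M2=220/63, M3=0
seg 0: a=-5, c=M0/2=0, d=(M1−M0)/(6·3)=-124/567, b=Δ0−h0·(2M0+M1)/6=229/63
seg 1: a=0, c=M1/2=-124/63, d=(M2−M1)/(6·1)=26/21, b=Δ1−h1·(2M1+M2)/6=-143/63
seg 2: a=-3, c=M2/2=110/63, d=(M3−M2)/(6·3)=-110/567, b=Δ2−h2·(2M2+M3)/6=-157/63
t_q=25/4 → seg 2, τ=9/4; S=-3+-157/63·τ+110/63·τ²+-110/567·τ³=-443/224

  seg 0: a=-5 b=229/63 c=0 d=-124/567
  seg 1: a=0 b=-143/63 c=-124/63 d=26/21
  seg 2: a=-3 b=-157/63 c=110/63 d=-110/567
S(25/4) = -443/224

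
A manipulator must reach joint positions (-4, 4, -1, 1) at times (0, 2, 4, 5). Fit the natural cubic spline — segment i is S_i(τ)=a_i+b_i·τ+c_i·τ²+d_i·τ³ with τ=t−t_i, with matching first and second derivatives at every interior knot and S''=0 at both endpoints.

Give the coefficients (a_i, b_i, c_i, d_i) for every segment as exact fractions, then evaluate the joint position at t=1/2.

  seg 0: a=-4 b=68/11 c=0 d=-6/11
  seg 1: a=4 b=-4/11 c=-36/11 d=97/88
  seg 2: a=-1 b=-5/22 c=147/44 d=-49/44
S(1/2) = -43/44

Δ: Δ0=4, Δ1=-5/2, Δ2=2
row 1: diag=8, rhs=-39; c'=1/4, d'=-39/8
row 2: denom=6−2·1/4=11/2; d'=(27−2·-39/8)/(11/2)=147/22
back: M2=147/22
back: M1=-39/8−1/4·147/22=-72/11
M: M0=0, M1=-72/11, M2=147/22, M3=0
seg 0: a=-4, c=M0/2=0, d=(M1−M0)/(6·2)=-6/11, b=Δ0−h0·(2M0+M1)/6=68/11
seg 1: a=4, c=M1/2=-36/11, d=(M2−M1)/(6·2)=97/88, b=Δ1−h1·(2M1+M2)/6=-4/11
seg 2: a=-1, c=M2/2=147/44, d=(M3−M2)/(6·1)=-49/44, b=Δ2−h2·(2M2+M3)/6=-5/22
t_q=1/2 → seg 0, τ=1/2; S=-4+68/11·τ+0·τ²+-6/11·τ³=-43/44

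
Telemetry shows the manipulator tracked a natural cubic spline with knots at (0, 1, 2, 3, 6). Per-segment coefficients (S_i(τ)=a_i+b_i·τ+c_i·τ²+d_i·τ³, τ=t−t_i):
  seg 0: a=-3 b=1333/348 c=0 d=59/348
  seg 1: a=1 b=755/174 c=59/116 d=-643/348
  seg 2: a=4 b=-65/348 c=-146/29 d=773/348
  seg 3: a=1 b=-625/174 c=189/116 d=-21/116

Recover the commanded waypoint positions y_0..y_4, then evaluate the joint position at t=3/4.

y_0=-3 y_1=1 y_2=4 y_3=1 y_4=0
S(3/4) = -413/7424

y_0 = S_0(0) = a_0 = -3
y_1 = S_1(0) = a_1 = 1
y_2 = S_2(0) = a_2 = 4
y_3 = S_3(0) = a_3 = 1
y_4 = S_3(3) = 0
t_q=3/4 is in segment 0 (τ=3/4); S_0(τ)=-413/7424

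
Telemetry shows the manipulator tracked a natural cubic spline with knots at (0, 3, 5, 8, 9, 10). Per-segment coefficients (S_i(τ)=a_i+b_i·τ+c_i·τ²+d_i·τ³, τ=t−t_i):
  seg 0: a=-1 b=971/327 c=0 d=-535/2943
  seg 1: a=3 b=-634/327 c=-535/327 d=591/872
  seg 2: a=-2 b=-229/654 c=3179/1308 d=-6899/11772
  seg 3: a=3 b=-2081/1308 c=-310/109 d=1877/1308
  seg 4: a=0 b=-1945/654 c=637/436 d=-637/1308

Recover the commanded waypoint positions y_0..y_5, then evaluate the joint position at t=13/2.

y_0=-1 y_1=3 y_2=-2 y_3=3 y_4=0 y_5=-2
S(13/2) = 3367/3488

y_0 = S_0(0) = a_0 = -1
y_1 = S_1(0) = a_1 = 3
y_2 = S_2(0) = a_2 = -2
y_3 = S_3(0) = a_3 = 3
y_4 = S_4(0) = a_4 = 0
y_5 = S_4(1) = -2
t_q=13/2 is in segment 2 (τ=3/2); S_2(τ)=3367/3488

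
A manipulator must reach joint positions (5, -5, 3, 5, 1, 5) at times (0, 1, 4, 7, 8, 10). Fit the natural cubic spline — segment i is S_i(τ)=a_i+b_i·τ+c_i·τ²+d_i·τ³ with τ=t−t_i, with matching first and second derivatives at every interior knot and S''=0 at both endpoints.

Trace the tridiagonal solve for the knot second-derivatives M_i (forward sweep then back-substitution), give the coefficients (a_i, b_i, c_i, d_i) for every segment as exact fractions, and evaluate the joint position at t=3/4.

Δ: Δ0=-10, Δ1=8/3, Δ2=2/3, Δ3=-4, Δ4=2
row 1: diag=8, rhs=76; c'=3/8, d'=19/2
row 2: denom=12−3·3/8=87/8; d'=(-12−3·19/2)/(87/8)=-108/29
row 3: denom=8−3·8/29=208/29; d'=(-28−3·-108/29)/(208/29)=-61/26
row 4: denom=6−1·29/208=1219/208; d'=(36−1·-61/26)/(1219/208)=7976/1219
back: M4=7976/1219
back: M3=-61/26−29/208·7976/1219=-3972/1219
back: M2=-108/29−8/29·-3972/1219=-3444/1219
back: M1=19/2−3/8·-3444/1219=12872/1219
M: M0=0, M1=12872/1219, M2=-3444/1219, M3=-3972/1219, M4=7976/1219, M5=0
seg 0: a=5, c=M0/2=0, d=(M1−M0)/(6·1)=6436/3657, b=Δ0−h0·(2M0+M1)/6=-43006/3657
seg 1: a=-5, c=M1/2=6436/1219, d=(M2−M1)/(6·3)=-8158/10971, b=Δ1−h1·(2M1+M2)/6=-23698/3657
seg 2: a=3, c=M2/2=-1722/1219, d=(M3−M2)/(6·3)=-88/3657, b=Δ2−h2·(2M2+M3)/6=18728/3657
seg 3: a=5, c=M3/2=-1986/1219, d=(M4−M3)/(6·1)=5974/3657, b=Δ3−h3·(2M3+M4)/6=-14644/3657
seg 4: a=1, c=M4/2=3988/1219, d=(M5−M4)/(6·2)=-1994/3657, b=Δ4−h4·(2M4+M5)/6=-8638/3657
t_q=3/4 → seg 0, τ=3/4; S=5+-43006/3657·τ+0·τ²+6436/3657·τ³=-60023/19504

  seg 0: a=5 b=-43006/3657 c=0 d=6436/3657
  seg 1: a=-5 b=-23698/3657 c=6436/1219 d=-8158/10971
  seg 2: a=3 b=18728/3657 c=-1722/1219 d=-88/3657
  seg 3: a=5 b=-14644/3657 c=-1986/1219 d=5974/3657
  seg 4: a=1 b=-8638/3657 c=3988/1219 d=-1994/3657
S(3/4) = -60023/19504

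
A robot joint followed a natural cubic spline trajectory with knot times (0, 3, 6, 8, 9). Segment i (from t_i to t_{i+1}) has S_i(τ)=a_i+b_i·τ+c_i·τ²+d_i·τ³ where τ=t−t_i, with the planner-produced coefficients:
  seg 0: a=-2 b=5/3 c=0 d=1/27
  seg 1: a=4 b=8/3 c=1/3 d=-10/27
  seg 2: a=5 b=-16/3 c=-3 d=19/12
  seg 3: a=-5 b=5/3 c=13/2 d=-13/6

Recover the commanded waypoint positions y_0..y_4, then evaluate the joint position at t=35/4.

y_0 = S_0(0) = a_0 = -2
y_1 = S_1(0) = a_1 = 4
y_2 = S_2(0) = a_2 = 5
y_3 = S_3(0) = a_3 = -5
y_4 = S_3(1) = 1
t_q=35/4 is in segment 3 (τ=3/4); S_3(τ)=-129/128

y_0=-2 y_1=4 y_2=5 y_3=-5 y_4=1
S(35/4) = -129/128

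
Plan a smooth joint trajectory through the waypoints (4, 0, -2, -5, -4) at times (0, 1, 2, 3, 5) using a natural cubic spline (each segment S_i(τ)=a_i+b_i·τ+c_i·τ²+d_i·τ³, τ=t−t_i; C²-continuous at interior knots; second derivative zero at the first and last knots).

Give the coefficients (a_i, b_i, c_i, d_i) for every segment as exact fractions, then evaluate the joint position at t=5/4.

  seg 0: a=4 b=-799/172 c=0 d=111/172
  seg 1: a=0 b=-233/86 c=333/172 d=-211/172
  seg 2: a=-2 b=-433/172 c=-75/43 d=217/172
  seg 3: a=-5 b=-191/86 c=351/172 d=-117/344
S(5/4) = -6335/11008

Δ: Δ0=-4, Δ1=-2, Δ2=-3, Δ3=1/2
row 1: diag=4, rhs=12; c'=1/4, d'=3
row 2: denom=4−1·1/4=15/4; d'=(-6−1·3)/(15/4)=-12/5
row 3: denom=6−1·4/15=86/15; d'=(21−1·-12/5)/(86/15)=351/86
back: M3=351/86
back: M2=-12/5−4/15·351/86=-150/43
back: M1=3−1/4·-150/43=333/86
M: M0=0, M1=333/86, M2=-150/43, M3=351/86, M4=0
seg 0: a=4, c=M0/2=0, d=(M1−M0)/(6·1)=111/172, b=Δ0−h0·(2M0+M1)/6=-799/172
seg 1: a=0, c=M1/2=333/172, d=(M2−M1)/(6·1)=-211/172, b=Δ1−h1·(2M1+M2)/6=-233/86
seg 2: a=-2, c=M2/2=-75/43, d=(M3−M2)/(6·1)=217/172, b=Δ2−h2·(2M2+M3)/6=-433/172
seg 3: a=-5, c=M3/2=351/172, d=(M4−M3)/(6·2)=-117/344, b=Δ3−h3·(2M3+M4)/6=-191/86
t_q=5/4 → seg 1, τ=1/4; S=0+-233/86·τ+333/172·τ²+-211/172·τ³=-6335/11008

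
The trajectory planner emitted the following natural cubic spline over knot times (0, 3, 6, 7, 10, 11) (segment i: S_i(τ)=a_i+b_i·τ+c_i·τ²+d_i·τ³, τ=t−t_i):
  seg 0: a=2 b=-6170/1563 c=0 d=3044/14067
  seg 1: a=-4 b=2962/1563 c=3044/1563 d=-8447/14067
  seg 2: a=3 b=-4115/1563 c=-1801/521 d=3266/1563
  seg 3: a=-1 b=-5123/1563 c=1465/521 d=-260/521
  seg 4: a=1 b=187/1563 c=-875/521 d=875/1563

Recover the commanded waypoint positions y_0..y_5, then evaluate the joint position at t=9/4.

y_0=2 y_1=-4 y_2=3 y_3=-1 y_4=1 y_5=0
S(9/4) = -36821/8336

y_0 = S_0(0) = a_0 = 2
y_1 = S_1(0) = a_1 = -4
y_2 = S_2(0) = a_2 = 3
y_3 = S_3(0) = a_3 = -1
y_4 = S_4(0) = a_4 = 1
y_5 = S_4(1) = 0
t_q=9/4 is in segment 0 (τ=9/4); S_0(τ)=-36821/8336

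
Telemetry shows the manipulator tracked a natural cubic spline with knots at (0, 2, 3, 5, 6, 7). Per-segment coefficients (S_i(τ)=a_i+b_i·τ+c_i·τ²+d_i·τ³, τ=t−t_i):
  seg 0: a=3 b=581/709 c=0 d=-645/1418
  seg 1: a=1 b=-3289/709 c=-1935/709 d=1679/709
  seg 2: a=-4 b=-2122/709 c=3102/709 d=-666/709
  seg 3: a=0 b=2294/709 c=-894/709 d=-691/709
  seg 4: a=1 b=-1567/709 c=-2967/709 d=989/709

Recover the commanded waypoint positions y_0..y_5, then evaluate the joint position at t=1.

y_0 = S_0(0) = a_0 = 3
y_1 = S_1(0) = a_1 = 1
y_2 = S_2(0) = a_2 = -4
y_3 = S_3(0) = a_3 = 0
y_4 = S_4(0) = a_4 = 1
y_5 = S_4(1) = -4
t_q=1 is in segment 0 (τ=1); S_0(τ)=4771/1418

y_0=3 y_1=1 y_2=-4 y_3=0 y_4=1 y_5=-4
S(1) = 4771/1418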